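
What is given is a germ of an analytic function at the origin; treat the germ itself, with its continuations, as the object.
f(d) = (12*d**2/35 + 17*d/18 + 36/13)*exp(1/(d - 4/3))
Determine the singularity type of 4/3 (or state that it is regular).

The point is an essential singularity.

The exponent 1/(d - (4/3)) has a pole at 4/3, so exp(1/(d - (4/3))) takes every nonzero value near it: an essential singularity (not a pole of any order).


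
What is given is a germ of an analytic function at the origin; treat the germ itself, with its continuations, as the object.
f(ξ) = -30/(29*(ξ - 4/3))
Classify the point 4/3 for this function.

The point is a pole of order 1.

The denominator factor ξ - 4/3 vanishes at 4/3 and appears to the power 1; the numerator there equals -30/29, nonzero, and no other factor vanishes.
Hence a pole whose order is the multiplicity, 1.


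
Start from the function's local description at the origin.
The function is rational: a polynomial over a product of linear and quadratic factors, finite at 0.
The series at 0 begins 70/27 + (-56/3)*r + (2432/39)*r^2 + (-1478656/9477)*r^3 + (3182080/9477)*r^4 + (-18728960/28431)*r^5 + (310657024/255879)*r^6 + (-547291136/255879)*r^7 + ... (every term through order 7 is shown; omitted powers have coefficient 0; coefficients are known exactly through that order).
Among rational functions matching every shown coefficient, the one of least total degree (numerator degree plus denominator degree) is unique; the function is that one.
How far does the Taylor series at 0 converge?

The radius of convergence is 3/4.

No rational of total degree below 5 reproduces all 8 coefficients; solving the [2/3] Pade equations on them gives f(r) = (25*r**2/39 - 7*r/2 + 35/32)/(r + 3/4)**3, whose expansion matches every shown term.
Denominator factor (r + 3/4)^3: pole of order 3 at -3/4, modulus 3/4.
The radius of convergence is the smallest modulus among the singular points: 3/4.


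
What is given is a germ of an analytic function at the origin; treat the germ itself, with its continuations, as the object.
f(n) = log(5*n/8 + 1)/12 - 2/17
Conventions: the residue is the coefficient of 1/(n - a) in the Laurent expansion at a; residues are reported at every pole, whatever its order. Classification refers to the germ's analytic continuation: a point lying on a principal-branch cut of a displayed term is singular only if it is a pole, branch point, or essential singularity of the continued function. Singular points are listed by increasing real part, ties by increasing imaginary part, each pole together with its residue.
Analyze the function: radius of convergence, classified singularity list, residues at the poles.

Branch term (1/12)*log(1 - n/(-8/5)): its argument vanishes at n = -8/5, a logarithmic branch point, modulus 8/5.
The radius of convergence is the smallest modulus among the singular points: 8/5.

Radius of convergence at 0: 8/5.
At -8/5: a logarithmic branch point.


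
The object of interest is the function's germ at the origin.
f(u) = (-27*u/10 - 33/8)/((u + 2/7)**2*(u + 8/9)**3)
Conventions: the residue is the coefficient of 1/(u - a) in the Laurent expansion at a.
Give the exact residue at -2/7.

The residue is 5313248703/83405440.

At the order-2 pole -2/7 set g(u) = (u - (-2/7))^2*f(u) = (-27*u/10 - 33/8)/(u + 8/9)**3.
Order-2 pole: residue = g'(a); g'(-2/7) = 5313248703/83405440, so the residue is 5313248703/83405440.


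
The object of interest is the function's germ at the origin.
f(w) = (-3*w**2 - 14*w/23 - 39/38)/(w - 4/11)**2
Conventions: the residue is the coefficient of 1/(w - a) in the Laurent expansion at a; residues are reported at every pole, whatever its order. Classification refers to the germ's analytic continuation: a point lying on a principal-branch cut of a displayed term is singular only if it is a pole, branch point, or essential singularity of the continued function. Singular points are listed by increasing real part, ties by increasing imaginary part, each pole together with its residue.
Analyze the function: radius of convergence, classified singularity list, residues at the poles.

Radius of convergence at 0: 4/11.
At 4/11: a pole of order 2; residue -706/253.

Denominator factor (w - 4/11)^2: pole of order 2 at 4/11, modulus 4/11.
The radius of convergence is the smallest modulus among the singular points: 4/11.
At the order-2 pole 4/11 set g(w) = (w - (4/11))^2*f(w) = -3*w**2 - 14*w/23 - 39/38.
Order-2 pole: residue = g'(a); g'(4/11) = -706/253, so the residue is -706/253.


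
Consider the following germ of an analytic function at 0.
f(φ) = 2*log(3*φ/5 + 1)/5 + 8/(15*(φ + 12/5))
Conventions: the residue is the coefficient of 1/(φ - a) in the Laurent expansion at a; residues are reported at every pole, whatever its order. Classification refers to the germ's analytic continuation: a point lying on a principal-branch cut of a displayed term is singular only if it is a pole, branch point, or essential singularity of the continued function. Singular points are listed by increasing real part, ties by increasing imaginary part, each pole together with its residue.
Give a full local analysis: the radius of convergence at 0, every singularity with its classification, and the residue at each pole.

Denominator factor (φ + 12/5): pole of order 1 at -12/5, modulus 12/5.
Branch term (2/5)*log(1 - φ/(-5/3)): its argument vanishes at φ = -5/3, a logarithmic branch point, modulus 5/3.
The radius of convergence is the smallest modulus among the singular points: 5/3.
The branch term is analytic at -12/5 and contributes nothing to the residue; only the rational part matters.
At the order-1 pole -12/5 set g(φ) = (φ - (-12/5))*(rational part) = 8/15.
Simple pole: residue = g(a) at a = -12/5, which is 8/15.
List the singular points by increasing real part (a conjugate pair: the negative imaginary part first).

Radius of convergence at 0: 5/3.
At -12/5: a pole of order 1; residue 8/15.
At -5/3: a logarithmic branch point.


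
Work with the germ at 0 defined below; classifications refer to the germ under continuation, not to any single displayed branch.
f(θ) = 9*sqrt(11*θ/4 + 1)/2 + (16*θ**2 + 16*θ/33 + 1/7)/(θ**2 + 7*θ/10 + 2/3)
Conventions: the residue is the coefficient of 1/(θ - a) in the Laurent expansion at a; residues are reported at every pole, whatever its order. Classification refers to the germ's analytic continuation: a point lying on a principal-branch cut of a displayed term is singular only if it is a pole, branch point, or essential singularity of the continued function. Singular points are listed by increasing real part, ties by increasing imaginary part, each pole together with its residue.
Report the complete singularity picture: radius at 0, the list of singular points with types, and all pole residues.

Radius of convergence at 0: 4/11.
At -4/11: an algebraic (square-root) branch point.
At (-7/20) - ((1/60)*sqrt(1959))*i: a pole of order 1; residue (-884/165) - ((26078/251405)*sqrt(1959))*i.
At (-7/20) + ((1/60)*sqrt(1959))*i: a pole of order 1; residue (-884/165) + ((26078/251405)*sqrt(1959))*i.

Denominator factor (θ**2 + 7*θ/10 + 2/3): discriminant -653/300, complex-conjugate roots (-7/20) + ((1/60)*sqrt(1959))*i and (-7/20) - ((1/60)*sqrt(1959))*i; poles of order 1, moduli (1/3)*sqrt(6) and (1/3)*sqrt(6).
Branch term (9/2)*sqrt(1 - θ/(-4/11)): its argument vanishes at θ = -4/11, a square-root branch point, modulus 4/11.
The radius of convergence is the smallest modulus among the singular points: 4/11.
The branch term is analytic at (-7/20) - ((1/60)*sqrt(1959))*i and contributes nothing to the residue; only the rational part matters.
The factor θ**2 + 7*θ/10 + 2/3 splits as (θ - a)(θ - a') with a = (-7/20) - ((1/60)*sqrt(1959))*i, a' = (-7/20) + ((1/60)*sqrt(1959))*i. At the order-1 pole a set g(θ) = (θ - a)*(rational part) = [16*θ**2 + 16*θ/33 + 1/7] / (θ - a').
Simple pole: residue = g(a) at a = (-7/20) - ((1/60)*sqrt(1959))*i, which is (-884/165) - ((26078/251405)*sqrt(1959))*i.
The branch term is analytic at (-7/20) + ((1/60)*sqrt(1959))*i and contributes nothing to the residue; only the rational part matters.
The factor θ**2 + 7*θ/10 + 2/3 splits as (θ - a)(θ - a') with a = (-7/20) + ((1/60)*sqrt(1959))*i, a' = (-7/20) - ((1/60)*sqrt(1959))*i. At the order-1 pole a set g(θ) = (θ - a)*(rational part) = [16*θ**2 + 16*θ/33 + 1/7] / (θ - a').
Simple pole: residue = g(a) at a = (-7/20) + ((1/60)*sqrt(1959))*i, which is (-884/165) + ((26078/251405)*sqrt(1959))*i.
List the singular points by increasing real part (a conjugate pair: the negative imaginary part first).


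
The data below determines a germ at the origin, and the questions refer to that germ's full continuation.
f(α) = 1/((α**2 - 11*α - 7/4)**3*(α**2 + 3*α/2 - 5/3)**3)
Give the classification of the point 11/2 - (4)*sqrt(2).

The point is a pole of order 3.

The denominator factor α**2 - 11*α - 7/4 vanishes at 11/2 - (4)*sqrt(2) and appears to the power 3; the numerator there equals 1, nonzero, and no other factor vanishes.
Hence a pole whose order is the multiplicity, 3.


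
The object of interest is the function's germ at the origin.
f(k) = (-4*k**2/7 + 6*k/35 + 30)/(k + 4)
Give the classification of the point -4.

The denominator factor k + 4 vanishes at -4 and appears to the power 1; the numerator there equals 706/35, nonzero, and no other factor vanishes.
Hence a pole whose order is the multiplicity, 1.

The point is a pole of order 1.


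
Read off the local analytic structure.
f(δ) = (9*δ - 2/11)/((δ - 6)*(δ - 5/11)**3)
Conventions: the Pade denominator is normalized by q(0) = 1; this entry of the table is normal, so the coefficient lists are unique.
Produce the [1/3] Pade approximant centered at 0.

The Pade approximant has numerator coefficients [-121/375, 3915481229/245146500]; denominator coefficients [1, -22117717/3268620, 765802411/49029300, -1070788169/81715500].

Taylor coefficients needed (expand at 0): a_0 = -121/375, a_1 = 77561/5625, a_2 = 8297696/84375, a_3 = 112858273/253125, a_4 = 12617992409/7593750.
Write the denominator as Q(δ) = 1 + q1*δ + q2*δ^2 + q3*δ^3. Requiring Q*f - P = O(δ^5) with deg P <= 1 kills the coefficients of δ^2..δ^4 in Q*f:
  δ^2: a_2 + q1*a_1 + q2*a_0 = 0, i.e. 8297696/84375 + (77561/5625)*q1 + (-121/375)*q2 = 0.
  δ^3: a_3 + q1*a_2 + q2*a_1 + q3*a_0 = 0, i.e. 112858273/253125 + (8297696/84375)*q1 + (77561/5625)*q2 + (-121/375)*q3 = 0.
  δ^4: a_4 + q1*a_3 + q2*a_2 + q3*a_1 = 0, i.e. 12617992409/7593750 + (112858273/253125)*q1 + (8297696/84375)*q2 + (77561/5625)*q3 = 0.
Solving this linear system: q1 = -22117717/3268620, q2 = 765802411/49029300, q3 = -1070788169/81715500.
The numerator is Q*f truncated at degree 1: P0 = a_0 = -121/375; P1 = a_1 + q1*a_0 = 3915481229/245146500.


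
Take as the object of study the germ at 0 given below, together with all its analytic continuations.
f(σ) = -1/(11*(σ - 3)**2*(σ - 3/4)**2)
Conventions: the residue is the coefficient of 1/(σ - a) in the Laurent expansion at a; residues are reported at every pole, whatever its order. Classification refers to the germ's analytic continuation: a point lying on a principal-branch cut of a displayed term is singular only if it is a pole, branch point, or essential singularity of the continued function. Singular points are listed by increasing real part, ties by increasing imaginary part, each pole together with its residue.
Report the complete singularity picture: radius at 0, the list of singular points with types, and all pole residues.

Denominator factor (σ - 3)^2: pole of order 2 at 3, modulus 3.
Denominator factor (σ - 3/4)^2: pole of order 2 at 3/4, modulus 3/4.
The radius of convergence is the smallest modulus among the singular points: 3/4.
At the order-2 pole 3/4 set g(σ) = (σ - (3/4))^2*f(σ) = -1/(11*(σ - 3)**2).
Order-2 pole: residue = g'(a); g'(3/4) = -128/8019, so the residue is -128/8019.
At the order-2 pole 3 set g(σ) = (σ - (3))^2*f(σ) = -1/(11*(σ - 3/4)**2).
Order-2 pole: residue = g'(a); g'(3) = 128/8019, so the residue is 128/8019.
List the singular points by increasing real part (a conjugate pair: the negative imaginary part first).

Radius of convergence at 0: 3/4.
At 3/4: a pole of order 2; residue -128/8019.
At 3: a pole of order 2; residue 128/8019.


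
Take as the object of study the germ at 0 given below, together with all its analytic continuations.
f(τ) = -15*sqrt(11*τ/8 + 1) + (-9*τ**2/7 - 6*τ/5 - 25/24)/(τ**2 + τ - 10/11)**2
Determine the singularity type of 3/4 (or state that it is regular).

The point is a regular point.

Denominator factors: τ**2 + τ - 10/11 = 71/176 at τ = 3/4 — none vanishes.
Branch term sqrt(1 - τ/(-8/11)): argument at 3/4 is 65/32, nonzero, so 3/4 is not its branch point (a point on a principal cut is still regular for the continued germ).
So the germ continues analytically to 3/4.


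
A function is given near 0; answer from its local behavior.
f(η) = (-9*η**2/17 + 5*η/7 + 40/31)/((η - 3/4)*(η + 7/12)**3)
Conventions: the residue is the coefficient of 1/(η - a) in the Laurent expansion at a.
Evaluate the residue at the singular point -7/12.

The residue is -2435481/3777536.

At the order-3 pole -7/12 set g(η) = (η - (-7/12))^3*f(η) = (-9*η**2/17 + 5*η/7 + 40/31)/(η - 3/4).
Order-3 pole: residue = g''(a)/2; g''(-7/12) = -2435481/1888768, so the residue is -2435481/3777536.


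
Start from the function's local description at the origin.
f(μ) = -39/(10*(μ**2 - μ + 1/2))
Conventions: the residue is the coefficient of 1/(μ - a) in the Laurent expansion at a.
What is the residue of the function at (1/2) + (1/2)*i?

The residue is (39/10)*i.

The factor μ**2 - μ + 1/2 splits as (μ - a)(μ - a') with a = (1/2) + (1/2)*i, a' = (1/2) - (1/2)*i. At the order-1 pole a set g(μ) = (μ - a)*f(μ) = [-39/10] / (μ - a').
Simple pole: residue = g(a) at a = (1/2) + (1/2)*i, which is (39/10)*i.


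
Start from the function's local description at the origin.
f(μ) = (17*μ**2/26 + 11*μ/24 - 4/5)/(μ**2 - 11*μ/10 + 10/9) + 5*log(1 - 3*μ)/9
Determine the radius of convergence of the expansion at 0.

The radius of convergence is 1/3.

Denominator factor (μ**2 - 11*μ/10 + 10/9): discriminant -2911/900, complex-conjugate roots (11/20) + ((1/60)*sqrt(2911))*i and (11/20) - ((1/60)*sqrt(2911))*i; poles of order 1, moduli (1/3)*sqrt(10) and (1/3)*sqrt(10).
Branch term (5/9)*log(1 - μ/(1/3)): its argument vanishes at μ = 1/3, a logarithmic branch point, modulus 1/3.
The radius of convergence is the smallest modulus among the singular points: 1/3.


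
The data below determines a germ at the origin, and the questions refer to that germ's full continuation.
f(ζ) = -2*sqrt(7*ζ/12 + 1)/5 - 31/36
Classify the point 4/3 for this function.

There is no denominator, hence no pole anywhere.
Branch term sqrt(1 - ζ/(-12/7)): argument at 4/3 is 16/9, nonzero, so 4/3 is not its branch point (a point on a principal cut is still regular for the continued germ).
So the germ continues analytically to 4/3.

The point is a regular point.


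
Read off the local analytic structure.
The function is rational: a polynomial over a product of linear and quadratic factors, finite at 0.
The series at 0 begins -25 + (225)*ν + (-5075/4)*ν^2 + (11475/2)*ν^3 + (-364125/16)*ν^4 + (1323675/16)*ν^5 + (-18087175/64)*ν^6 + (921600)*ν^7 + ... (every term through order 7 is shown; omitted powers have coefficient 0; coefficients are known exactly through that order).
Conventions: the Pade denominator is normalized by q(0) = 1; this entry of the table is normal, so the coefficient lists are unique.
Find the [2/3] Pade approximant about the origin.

The Pade approximant has numerator coefficients [-25, 4500/203, -2500/203]; denominator coefficients [1, 1647/203, 18483/812, 4590/203].

Taylor coefficients needed (read off): a_0 = -25, a_1 = 225, a_2 = -5075/4, a_3 = 11475/2, a_4 = -364125/16, a_5 = 1323675/16.
Write the denominator as Q(ν) = 1 + q1*ν + q2*ν^2 + q3*ν^3. Requiring Q*f - P = O(ν^6) with deg P <= 2 kills the coefficients of ν^3..ν^5 in Q*f:
  ν^3: a_3 + q1*a_2 + q2*a_1 + q3*a_0 = 0, i.e. 11475/2 + (-5075/4)*q1 + (225)*q2 + (-25)*q3 = 0.
  ν^4: a_4 + q1*a_3 + q2*a_2 + q3*a_1 = 0, i.e. -364125/16 + (11475/2)*q1 + (-5075/4)*q2 + (225)*q3 = 0.
  ν^5: a_5 + q1*a_4 + q2*a_3 + q3*a_2 = 0, i.e. 1323675/16 + (-364125/16)*q1 + (11475/2)*q2 + (-5075/4)*q3 = 0.
Solving this linear system: q1 = 1647/203, q2 = 18483/812, q3 = 4590/203.
The numerator is Q*f truncated at degree 2: P0 = a_0 = -25; P1 = a_1 + q1*a_0 = 4500/203; P2 = a_2 + q1*a_1 + q2*a_0 = -2500/203.


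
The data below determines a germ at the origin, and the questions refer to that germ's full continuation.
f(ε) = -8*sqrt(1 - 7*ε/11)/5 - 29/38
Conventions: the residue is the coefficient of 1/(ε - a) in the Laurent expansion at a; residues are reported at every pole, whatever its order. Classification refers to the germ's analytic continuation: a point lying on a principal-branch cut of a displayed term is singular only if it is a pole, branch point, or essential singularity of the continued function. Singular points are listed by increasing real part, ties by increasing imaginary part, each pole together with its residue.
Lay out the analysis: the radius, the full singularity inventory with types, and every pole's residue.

Radius of convergence at 0: 11/7.
At 11/7: an algebraic (square-root) branch point.

Branch term (-8/5)*sqrt(1 - ε/(11/7)): its argument vanishes at ε = 11/7, a square-root branch point, modulus 11/7.
The radius of convergence is the smallest modulus among the singular points: 11/7.


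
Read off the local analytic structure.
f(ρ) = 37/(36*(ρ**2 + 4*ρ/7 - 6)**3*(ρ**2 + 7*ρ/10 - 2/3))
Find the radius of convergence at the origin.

Denominator factor (ρ**2 + 4*ρ/7 - 6)^3: discriminant 1192/49, real irrational roots -2/7 + (1/7)*sqrt(298) and -2/7 - (1/7)*sqrt(298); poles of order 3, moduli -2/7 + (1/7)*sqrt(298) and 2/7 + (1/7)*sqrt(298).
Denominator factor (ρ**2 + 7*ρ/10 - 2/3): discriminant 947/300, real irrational roots -7/20 + (1/60)*sqrt(2841) and -7/20 - (1/60)*sqrt(2841); poles of order 1, moduli -7/20 + (1/60)*sqrt(2841) and 7/20 + (1/60)*sqrt(2841).
The radius of convergence is the smallest modulus among the singular points: -7/20 + (1/60)*sqrt(2841).

The radius of convergence is -7/20 + (1/60)*sqrt(2841).


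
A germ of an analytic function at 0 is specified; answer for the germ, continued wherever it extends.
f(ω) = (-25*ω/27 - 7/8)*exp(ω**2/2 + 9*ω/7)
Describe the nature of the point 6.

There is no denominator, hence no pole anywhere.
The factor exp(ω**2/2 + 9*ω/7) is entire.
So the germ continues analytically to 6.

The point is a regular point.


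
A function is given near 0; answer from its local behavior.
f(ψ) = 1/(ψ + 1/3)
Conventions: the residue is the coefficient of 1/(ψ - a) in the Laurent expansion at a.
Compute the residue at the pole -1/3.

At the order-1 pole -1/3 set g(ψ) = (ψ - (-1/3))*f(ψ) = 1.
Simple pole: residue = g(a) at a = -1/3, which is 1.

The residue is 1.


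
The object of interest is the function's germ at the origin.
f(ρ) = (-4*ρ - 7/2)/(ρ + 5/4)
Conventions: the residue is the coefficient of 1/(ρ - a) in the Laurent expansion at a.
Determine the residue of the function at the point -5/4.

The residue is 3/2.

At the order-1 pole -5/4 set g(ρ) = (ρ - (-5/4))*f(ρ) = -4*ρ - 7/2.
Simple pole: residue = g(a) at a = -5/4, which is 3/2.


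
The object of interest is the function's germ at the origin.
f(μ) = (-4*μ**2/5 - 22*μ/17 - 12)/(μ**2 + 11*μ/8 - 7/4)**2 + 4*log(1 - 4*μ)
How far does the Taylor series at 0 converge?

Denominator factor (μ**2 + 11*μ/8 - 7/4)^2: discriminant 569/64, real irrational roots -11/16 + (1/16)*sqrt(569) and -11/16 - (1/16)*sqrt(569); poles of order 2, moduli -11/16 + (1/16)*sqrt(569) and 11/16 + (1/16)*sqrt(569).
Branch term (4)*log(1 - μ/(1/4)): its argument vanishes at μ = 1/4, a logarithmic branch point, modulus 1/4.
The radius of convergence is the smallest modulus among the singular points: 1/4.

The radius of convergence is 1/4.


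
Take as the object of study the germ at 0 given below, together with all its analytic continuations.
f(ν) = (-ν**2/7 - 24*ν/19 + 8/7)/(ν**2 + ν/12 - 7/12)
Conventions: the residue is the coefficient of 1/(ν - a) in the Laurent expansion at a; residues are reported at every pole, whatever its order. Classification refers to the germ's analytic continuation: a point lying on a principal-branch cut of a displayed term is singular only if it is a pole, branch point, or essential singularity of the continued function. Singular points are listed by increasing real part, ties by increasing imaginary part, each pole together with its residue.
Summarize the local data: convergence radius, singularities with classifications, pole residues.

Radius of convergence at 0: -1/24 + (1/24)*sqrt(337).
At -1/24 - (1/24)*sqrt(337): a pole of order 1; residue -1997/3192 - (6083/153672)*sqrt(337).
At -1/24 + (1/24)*sqrt(337): a pole of order 1; residue -1997/3192 + (6083/153672)*sqrt(337).

Denominator factor (ν**2 + ν/12 - 7/12): discriminant 337/144, real irrational roots -1/24 + (1/24)*sqrt(337) and -1/24 - (1/24)*sqrt(337); poles of order 1, moduli -1/24 + (1/24)*sqrt(337) and 1/24 + (1/24)*sqrt(337).
The radius of convergence is the smallest modulus among the singular points: -1/24 + (1/24)*sqrt(337).
The factor ν**2 + ν/12 - 7/12 splits as (ν - a)(ν - a') with a = -1/24 - (1/24)*sqrt(337), a' = -1/24 + (1/24)*sqrt(337). At the order-1 pole a set g(ν) = (ν - a)*f(ν) = [-ν**2/7 - 24*ν/19 + 8/7] / (ν - a').
Simple pole: residue = g(a) at a = -1/24 - (1/24)*sqrt(337), which is -1997/3192 - (6083/153672)*sqrt(337).
The factor ν**2 + ν/12 - 7/12 splits as (ν - a)(ν - a') with a = -1/24 + (1/24)*sqrt(337), a' = -1/24 - (1/24)*sqrt(337). At the order-1 pole a set g(ν) = (ν - a)*f(ν) = [-ν**2/7 - 24*ν/19 + 8/7] / (ν - a').
Simple pole: residue = g(a) at a = -1/24 + (1/24)*sqrt(337), which is -1997/3192 + (6083/153672)*sqrt(337).
List the singular points by increasing real part (a conjugate pair: the negative imaginary part first).


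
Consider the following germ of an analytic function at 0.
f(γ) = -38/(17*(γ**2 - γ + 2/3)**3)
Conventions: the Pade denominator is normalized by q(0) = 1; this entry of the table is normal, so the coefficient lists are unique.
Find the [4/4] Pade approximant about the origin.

The Pade approximant has numerator coefficients [-513/68, -41553/5134, -35397/10268, 1539/2567, 10773/10268]; denominator coefficients [1, -1035/302, 4155/604, -8385/1208, 4989/1208].

Taylor coefficients needed (expand at 0): a_0 = -513/68, a_1 = -4617/136, a_2 = -4617/68, a_3 = -13851/272, a_4 = 96957/1088, a_5 = 41553/128, a_6 = 928017/2176, a_7 = 124659/2176, a_8 = -872613/1024.
Write the denominator as Q(γ) = 1 + q1*γ + q2*γ^2 + q3*γ^3 + q4*γ^4. Requiring Q*f - P = O(γ^9) with deg P <= 4 kills the coefficients of γ^5..γ^8 in Q*f:
  γ^5: a_5 + q1*a_4 + q2*a_3 + q3*a_2 + q4*a_1 = 0, i.e. 41553/128 + (96957/1088)*q1 + (-13851/272)*q2 + (-4617/68)*q3 + (-4617/136)*q4 = 0.
  γ^6: a_6 + q1*a_5 + q2*a_4 + q3*a_3 + q4*a_2 = 0, i.e. 928017/2176 + (41553/128)*q1 + (96957/1088)*q2 + (-13851/272)*q3 + (-4617/68)*q4 = 0.
  γ^7: a_7 + q1*a_6 + q2*a_5 + q3*a_4 + q4*a_3 = 0, i.e. 124659/2176 + (928017/2176)*q1 + (41553/128)*q2 + (96957/1088)*q3 + (-13851/272)*q4 = 0.
  γ^8: a_8 + q1*a_7 + q2*a_6 + q3*a_5 + q4*a_4 = 0, i.e. -872613/1024 + (124659/2176)*q1 + (928017/2176)*q2 + (41553/128)*q3 + (96957/1088)*q4 = 0.
Solving this linear system: q1 = -1035/302, q2 = 4155/604, q3 = -8385/1208, q4 = 4989/1208.
The numerator is Q*f truncated at degree 4: P0 = a_0 = -513/68; P1 = a_1 + q1*a_0 = -41553/5134; P2 = a_2 + q1*a_1 + q2*a_0 = -35397/10268; P3 = a_3 + q1*a_2 + q2*a_1 + q3*a_0 = 1539/2567; P4 = a_4 + q1*a_3 + q2*a_2 + q3*a_1 + q4*a_0 = 10773/10268.


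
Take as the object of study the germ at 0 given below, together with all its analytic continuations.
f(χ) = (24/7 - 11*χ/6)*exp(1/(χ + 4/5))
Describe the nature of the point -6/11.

The point is a regular point.

There is no denominator, hence no pole anywhere.
The essential point of exp(1/(χ - (-4/5))) is -4/5, not -6/11.
So the germ continues analytically to -6/11.


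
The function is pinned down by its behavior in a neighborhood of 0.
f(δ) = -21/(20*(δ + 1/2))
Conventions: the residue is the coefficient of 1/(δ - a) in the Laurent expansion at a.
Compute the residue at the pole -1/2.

At the order-1 pole -1/2 set g(δ) = (δ - (-1/2))*f(δ) = -21/20.
Simple pole: residue = g(a) at a = -1/2, which is -21/20.

The residue is -21/20.


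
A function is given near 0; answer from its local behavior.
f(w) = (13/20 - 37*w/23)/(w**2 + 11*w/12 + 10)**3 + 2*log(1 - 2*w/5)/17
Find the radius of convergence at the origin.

Denominator factor (w**2 + 11*w/12 + 10)^3: discriminant -5639/144, complex-conjugate roots (-11/24) + ((1/24)*sqrt(5639))*i and (-11/24) - ((1/24)*sqrt(5639))*i; poles of order 3, moduli sqrt(10) and sqrt(10).
Branch term (2/17)*log(1 - w/(5/2)): its argument vanishes at w = 5/2, a logarithmic branch point, modulus 5/2.
The radius of convergence is the smallest modulus among the singular points: 5/2.

The radius of convergence is 5/2.


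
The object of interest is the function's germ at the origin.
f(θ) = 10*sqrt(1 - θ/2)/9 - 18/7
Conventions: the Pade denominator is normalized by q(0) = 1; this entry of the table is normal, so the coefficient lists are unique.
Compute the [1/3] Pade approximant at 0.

The Pade approximant has numerator coefficients [-92/63, 4955/42399]; denominator coefficients [1, -1455/5384, 595/21536, -1645/344576].

Taylor coefficients needed (expand at 0): a_0 = -92/63, a_1 = -5/18, a_2 = -5/144, a_3 = -5/576, a_4 = -25/9216.
Write the denominator as Q(θ) = 1 + q1*θ + q2*θ^2 + q3*θ^3. Requiring Q*f - P = O(θ^5) with deg P <= 1 kills the coefficients of θ^2..θ^4 in Q*f:
  θ^2: a_2 + q1*a_1 + q2*a_0 = 0, i.e. -5/144 + (-5/18)*q1 + (-92/63)*q2 = 0.
  θ^3: a_3 + q1*a_2 + q2*a_1 + q3*a_0 = 0, i.e. -5/576 + (-5/144)*q1 + (-5/18)*q2 + (-92/63)*q3 = 0.
  θ^4: a_4 + q1*a_3 + q2*a_2 + q3*a_1 = 0, i.e. -25/9216 + (-5/576)*q1 + (-5/144)*q2 + (-5/18)*q3 = 0.
Solving this linear system: q1 = -1455/5384, q2 = 595/21536, q3 = -1645/344576.
The numerator is Q*f truncated at degree 1: P0 = a_0 = -92/63; P1 = a_1 + q1*a_0 = 4955/42399.


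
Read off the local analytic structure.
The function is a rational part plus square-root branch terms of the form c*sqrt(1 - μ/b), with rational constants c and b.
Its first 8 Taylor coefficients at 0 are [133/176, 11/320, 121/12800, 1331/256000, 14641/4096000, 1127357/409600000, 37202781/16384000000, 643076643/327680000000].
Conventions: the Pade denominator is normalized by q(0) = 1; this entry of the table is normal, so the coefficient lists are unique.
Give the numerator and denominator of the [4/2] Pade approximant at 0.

The Pade approximant has numerator coefficients [133/176, -449/480, 297/1280, 1331/256000, 14641/61440000]; denominator coefficients [1, -77/60, 847/2400].

Taylor coefficients needed (read off): a_0 = 133/176, a_1 = 11/320, a_2 = 121/12800, a_3 = 1331/256000, a_4 = 14641/4096000, a_5 = 1127357/409600000, a_6 = 37202781/16384000000.
Write the denominator as Q(μ) = 1 + q1*μ + q2*μ^2. Requiring Q*f - P = O(μ^7) with deg P <= 4 kills the coefficients of μ^5..μ^6 in Q*f:
  μ^5: a_5 + q1*a_4 + q2*a_3 = 0, i.e. 1127357/409600000 + (14641/4096000)*q1 + (1331/256000)*q2 = 0.
  μ^6: a_6 + q1*a_5 + q2*a_4 = 0, i.e. 37202781/16384000000 + (1127357/409600000)*q1 + (14641/4096000)*q2 = 0.
Solving this linear system: q1 = -77/60, q2 = 847/2400.
The numerator is Q*f truncated at degree 4: P0 = a_0 = 133/176; P1 = a_1 + q1*a_0 = -449/480; P2 = a_2 + q1*a_1 + q2*a_0 = 297/1280; P3 = a_3 + q1*a_2 + q2*a_1 = 1331/256000; P4 = a_4 + q1*a_3 + q2*a_2 = 14641/61440000.


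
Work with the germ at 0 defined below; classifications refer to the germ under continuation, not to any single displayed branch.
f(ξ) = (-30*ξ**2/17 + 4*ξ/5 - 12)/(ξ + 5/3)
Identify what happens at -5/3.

The denominator factor ξ + 5/3 vanishes at -5/3 and appears to the power 1; the numerator there equals -310/17, nonzero, and no other factor vanishes.
Hence a pole whose order is the multiplicity, 1.

The point is a pole of order 1.


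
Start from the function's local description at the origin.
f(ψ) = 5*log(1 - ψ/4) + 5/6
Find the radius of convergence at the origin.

The radius of convergence is 4.

Branch term (5)*log(1 - ψ/(4)): its argument vanishes at ψ = 4, a logarithmic branch point, modulus 4.
The radius of convergence is the smallest modulus among the singular points: 4.


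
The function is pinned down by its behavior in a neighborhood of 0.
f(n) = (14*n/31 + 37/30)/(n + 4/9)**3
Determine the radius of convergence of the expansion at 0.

The radius of convergence is 4/9.

Denominator factor (n + 4/9)^3: pole of order 3 at -4/9, modulus 4/9.
The radius of convergence is the smallest modulus among the singular points: 4/9.


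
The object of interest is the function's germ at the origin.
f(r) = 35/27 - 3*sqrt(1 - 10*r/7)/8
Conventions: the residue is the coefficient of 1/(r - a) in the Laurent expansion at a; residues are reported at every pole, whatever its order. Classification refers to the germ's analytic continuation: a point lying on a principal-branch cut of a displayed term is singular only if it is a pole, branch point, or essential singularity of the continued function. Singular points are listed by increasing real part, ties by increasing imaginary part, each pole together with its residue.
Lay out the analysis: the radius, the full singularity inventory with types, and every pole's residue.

Branch term (-3/8)*sqrt(1 - r/(7/10)): its argument vanishes at r = 7/10, a square-root branch point, modulus 7/10.
The radius of convergence is the smallest modulus among the singular points: 7/10.

Radius of convergence at 0: 7/10.
At 7/10: an algebraic (square-root) branch point.


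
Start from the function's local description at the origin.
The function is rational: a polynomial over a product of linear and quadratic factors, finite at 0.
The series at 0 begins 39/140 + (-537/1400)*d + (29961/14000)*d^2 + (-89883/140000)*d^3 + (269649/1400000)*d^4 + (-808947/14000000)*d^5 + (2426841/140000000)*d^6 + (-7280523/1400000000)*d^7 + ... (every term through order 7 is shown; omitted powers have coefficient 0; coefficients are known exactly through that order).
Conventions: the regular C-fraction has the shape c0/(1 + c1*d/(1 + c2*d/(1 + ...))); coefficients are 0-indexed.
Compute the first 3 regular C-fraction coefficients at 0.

The regular C-fraction coefficients are [39/140, 179/130, 9779/2327].

Taylor coefficients (read off): a_0 = 39/140, a_1 = -537/1400, a_2 = 29961/14000.
c0 = a_0 = 39/140. Peel one level at a time: if S = 1 + c*d/S' with S'(0) = 1, then c is the d-coefficient of S and S' = c*d/(S - 1).
S_1 = c0/f = 1 + (179/130)*d + (-9779/1690)*d^2 + ...; c1 = 179/130.
S_2 = c1*d/(S_1 - 1) = 1 + (9779/2327)*d + ...; c2 = 9779/2327.


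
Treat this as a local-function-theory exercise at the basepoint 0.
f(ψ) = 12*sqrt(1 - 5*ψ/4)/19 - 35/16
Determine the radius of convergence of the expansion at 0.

Branch term (12/19)*sqrt(1 - ψ/(4/5)): its argument vanishes at ψ = 4/5, a square-root branch point, modulus 4/5.
The radius of convergence is the smallest modulus among the singular points: 4/5.

The radius of convergence is 4/5.


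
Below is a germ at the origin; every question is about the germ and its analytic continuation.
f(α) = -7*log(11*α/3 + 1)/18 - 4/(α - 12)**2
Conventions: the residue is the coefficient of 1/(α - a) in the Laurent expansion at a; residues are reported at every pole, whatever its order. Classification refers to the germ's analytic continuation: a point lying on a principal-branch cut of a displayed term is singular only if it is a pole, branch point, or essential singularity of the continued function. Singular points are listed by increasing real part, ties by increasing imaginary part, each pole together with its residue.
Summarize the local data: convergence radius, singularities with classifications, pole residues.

Denominator factor (α - 12)^2: pole of order 2 at 12, modulus 12.
Branch term (-7/18)*log(1 - α/(-3/11)): its argument vanishes at α = -3/11, a logarithmic branch point, modulus 3/11.
The radius of convergence is the smallest modulus among the singular points: 3/11.
The branch term is analytic at 12 and contributes nothing to the residue; only the rational part matters.
At the order-2 pole 12 set g(α) = (α - (12))^2*(rational part) = -4.
Order-2 pole: residue = g'(a); g'(12) = 0, so the residue is 0.
List the singular points by increasing real part (a conjugate pair: the negative imaginary part first).

Radius of convergence at 0: 3/11.
At -3/11: a logarithmic branch point.
At 12: a pole of order 2; residue 0.


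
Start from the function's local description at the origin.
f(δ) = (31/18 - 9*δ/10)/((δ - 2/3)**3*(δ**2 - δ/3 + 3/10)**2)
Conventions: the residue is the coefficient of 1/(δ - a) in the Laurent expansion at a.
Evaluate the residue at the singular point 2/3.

At the order-3 pole 2/3 set g(δ) = (δ - (2/3))^3*f(δ) = (31/18 - 9*δ/10)/(δ**2 - δ/3 + 3/10)**2.
Order-3 pole: residue = g''(a)/2; g''(2/3) = 411318000/4879681, so the residue is 205659000/4879681.

The residue is 205659000/4879681.


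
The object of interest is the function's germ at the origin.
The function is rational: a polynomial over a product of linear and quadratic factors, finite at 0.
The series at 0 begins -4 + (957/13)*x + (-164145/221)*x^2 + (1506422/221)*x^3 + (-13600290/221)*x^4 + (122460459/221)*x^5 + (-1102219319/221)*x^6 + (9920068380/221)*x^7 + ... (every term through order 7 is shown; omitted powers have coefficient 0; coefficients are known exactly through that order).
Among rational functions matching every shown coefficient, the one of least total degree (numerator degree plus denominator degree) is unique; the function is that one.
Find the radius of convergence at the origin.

No rational of total degree below 6 reproduces all 8 coefficients; solving the [2/4] Pade equations on them gives f(x) = (39*x**2/17 + 37*x/13 - 4/9)/((x + 1/9)*(x + 1)**3), whose expansion matches every shown term.
Denominator factor (x + 1)^3: pole of order 3 at -1, modulus 1.
Denominator factor (x + 1/9): pole of order 1 at -1/9, modulus 1/9.
The radius of convergence is the smallest modulus among the singular points: 1/9.

The radius of convergence is 1/9.


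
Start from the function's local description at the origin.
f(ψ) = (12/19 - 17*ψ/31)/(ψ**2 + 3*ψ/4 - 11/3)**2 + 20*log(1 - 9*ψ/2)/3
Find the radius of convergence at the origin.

The radius of convergence is 2/9.

Denominator factor (ψ**2 + 3*ψ/4 - 11/3)^2: discriminant 731/48, real irrational roots -3/8 + (1/24)*sqrt(2193) and -3/8 - (1/24)*sqrt(2193); poles of order 2, moduli -3/8 + (1/24)*sqrt(2193) and 3/8 + (1/24)*sqrt(2193).
Branch term (20/3)*log(1 - ψ/(2/9)): its argument vanishes at ψ = 2/9, a logarithmic branch point, modulus 2/9.
The radius of convergence is the smallest modulus among the singular points: 2/9.


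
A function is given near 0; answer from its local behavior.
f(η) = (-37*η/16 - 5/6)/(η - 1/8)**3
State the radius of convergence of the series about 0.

The radius of convergence is 1/8.

Denominator factor (η - 1/8)^3: pole of order 3 at 1/8, modulus 1/8.
The radius of convergence is the smallest modulus among the singular points: 1/8.


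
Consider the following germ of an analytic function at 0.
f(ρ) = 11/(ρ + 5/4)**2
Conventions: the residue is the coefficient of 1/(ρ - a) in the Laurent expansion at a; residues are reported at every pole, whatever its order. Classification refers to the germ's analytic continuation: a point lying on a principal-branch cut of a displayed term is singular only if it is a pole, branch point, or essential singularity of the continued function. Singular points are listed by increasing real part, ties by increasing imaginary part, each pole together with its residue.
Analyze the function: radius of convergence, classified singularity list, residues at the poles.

Radius of convergence at 0: 5/4.
At -5/4: a pole of order 2; residue 0.

Denominator factor (ρ + 5/4)^2: pole of order 2 at -5/4, modulus 5/4.
The radius of convergence is the smallest modulus among the singular points: 5/4.
At the order-2 pole -5/4 set g(ρ) = (ρ - (-5/4))^2*f(ρ) = 11.
Order-2 pole: residue = g'(a); g'(-5/4) = 0, so the residue is 0.


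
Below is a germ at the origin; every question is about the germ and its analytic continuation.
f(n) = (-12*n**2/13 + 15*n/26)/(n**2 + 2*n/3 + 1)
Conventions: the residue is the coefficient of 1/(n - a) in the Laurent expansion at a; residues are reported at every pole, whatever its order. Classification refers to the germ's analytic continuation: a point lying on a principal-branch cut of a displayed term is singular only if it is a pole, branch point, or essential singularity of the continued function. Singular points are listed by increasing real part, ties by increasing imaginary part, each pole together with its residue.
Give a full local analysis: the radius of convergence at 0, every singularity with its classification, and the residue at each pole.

Radius of convergence at 0: 1.
At (-1/3) - ((2/3)*sqrt(2))*i: a pole of order 1; residue (31/52) + ((41/208)*sqrt(2))*i.
At (-1/3) + ((2/3)*sqrt(2))*i: a pole of order 1; residue (31/52) - ((41/208)*sqrt(2))*i.

Denominator factor (n**2 + 2*n/3 + 1): discriminant -32/9, complex-conjugate roots (-1/3) + ((2/3)*sqrt(2))*i and (-1/3) - ((2/3)*sqrt(2))*i; poles of order 1, moduli 1 and 1.
The radius of convergence is the smallest modulus among the singular points: 1.
The factor n**2 + 2*n/3 + 1 splits as (n - a)(n - a') with a = (-1/3) - ((2/3)*sqrt(2))*i, a' = (-1/3) + ((2/3)*sqrt(2))*i. At the order-1 pole a set g(n) = (n - a)*f(n) = [-12*n**2/13 + 15*n/26] / (n - a').
Simple pole: residue = g(a) at a = (-1/3) - ((2/3)*sqrt(2))*i, which is (31/52) + ((41/208)*sqrt(2))*i.
The factor n**2 + 2*n/3 + 1 splits as (n - a)(n - a') with a = (-1/3) + ((2/3)*sqrt(2))*i, a' = (-1/3) - ((2/3)*sqrt(2))*i. At the order-1 pole a set g(n) = (n - a)*f(n) = [-12*n**2/13 + 15*n/26] / (n - a').
Simple pole: residue = g(a) at a = (-1/3) + ((2/3)*sqrt(2))*i, which is (31/52) - ((41/208)*sqrt(2))*i.
List the singular points by increasing real part (a conjugate pair: the negative imaginary part first).


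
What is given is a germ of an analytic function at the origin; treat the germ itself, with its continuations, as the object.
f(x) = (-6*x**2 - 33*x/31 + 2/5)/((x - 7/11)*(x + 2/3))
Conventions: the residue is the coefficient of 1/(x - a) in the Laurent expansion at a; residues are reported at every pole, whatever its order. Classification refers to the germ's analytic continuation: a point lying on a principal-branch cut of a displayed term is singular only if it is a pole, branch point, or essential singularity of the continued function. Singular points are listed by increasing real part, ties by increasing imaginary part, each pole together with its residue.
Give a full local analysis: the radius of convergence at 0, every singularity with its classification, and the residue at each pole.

Radius of convergence at 0: 7/11.
At -2/3: a pole of order 1; residue 7964/6665.
At 7/11: a pole of order 1; residue -152319/73315.

Denominator factor (x + 2/3): pole of order 1 at -2/3, modulus 2/3.
Denominator factor (x - 7/11): pole of order 1 at 7/11, modulus 7/11.
The radius of convergence is the smallest modulus among the singular points: 7/11.
At the order-1 pole -2/3 set g(x) = (x - (-2/3))*f(x) = (-6*x**2 - 33*x/31 + 2/5)/(x - 7/11).
Simple pole: residue = g(a) at a = -2/3, which is 7964/6665.
At the order-1 pole 7/11 set g(x) = (x - (7/11))*f(x) = (-6*x**2 - 33*x/31 + 2/5)/(x + 2/3).
Simple pole: residue = g(a) at a = 7/11, which is -152319/73315.
List the singular points by increasing real part (a conjugate pair: the negative imaginary part first).
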